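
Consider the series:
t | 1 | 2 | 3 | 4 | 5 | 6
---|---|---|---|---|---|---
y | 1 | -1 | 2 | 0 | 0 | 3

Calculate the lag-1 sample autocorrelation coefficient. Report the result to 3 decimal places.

-0.418

Mean ȳ = (1 − 1 + 2 + 0 + 0 + 3)/6 = 0.8333
Deviations from mean: 0.1667, -1.8333, 1.1667, -0.8333, -0.8333, 2.1667
Numerator Σ_{t=1}^{5}(y_t−ȳ)(y_{t+1}−ȳ) = -4.5278
Denominator Σ(y_t−ȳ)² = 10.8333
r_1 = -4.5278 / 10.8333 = -0.418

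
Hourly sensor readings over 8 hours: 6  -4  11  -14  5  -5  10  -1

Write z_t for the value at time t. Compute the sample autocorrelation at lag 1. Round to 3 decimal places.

Mean z̄ = (6 − 4 + 11 − 14 + 5 − 5 + 10 − 1)/8 = 1.0000
Deviations from mean: 5.0000, -5.0000, 10.0000, -15.0000, 4.0000, -6.0000, 9.0000, -2.0000
Σ(z_t−z̄)(z_{t+1}−z̄) = (-25.0000) + (-50.0000) + (-150.0000) + (-60.0000) + (-24.0000) + (-54.0000) + (-18.0000) = -381.0000
Denominator Σ(z_t−z̄)² = 512.0000
r_1 = -381.0000 / 512.0000 = -0.744

-0.744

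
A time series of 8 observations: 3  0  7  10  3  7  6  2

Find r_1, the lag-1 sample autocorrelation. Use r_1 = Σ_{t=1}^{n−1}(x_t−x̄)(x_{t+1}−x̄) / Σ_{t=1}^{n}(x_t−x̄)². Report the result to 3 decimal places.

-0.057

Mean x̄ = (3 + 0 + 7 + 10 + 3 + 7 + 6 + 2)/8 = 4.7500
Numerator Σ_{t=1}^{7}(x_t−x̄)(x_{t+1}−x̄) = -4.3125
Denominator Σ(x_t−x̄)² = 75.5000
r_1 = -4.3125 / 75.5000 = -0.057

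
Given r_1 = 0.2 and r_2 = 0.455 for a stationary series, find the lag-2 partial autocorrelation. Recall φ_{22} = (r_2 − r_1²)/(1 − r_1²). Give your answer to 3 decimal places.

0.432

φ_{22} = (r_2 − r_1²) / (1 − r_1²)
r_1² = (0.2)² = 0.04
Numerator = 0.455 − 0.0400 = 0.4150; denominator = 1 − 0.0400 = 0.9600
φ_{22} = 0.4150 / 0.9600 = 0.432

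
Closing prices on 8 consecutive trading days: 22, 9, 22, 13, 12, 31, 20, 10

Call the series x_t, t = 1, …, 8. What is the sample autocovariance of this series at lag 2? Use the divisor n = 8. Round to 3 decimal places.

-17.629

Mean x̄ = (22 + 9 + 22 + 13 + 12 + 31 + 20 + 10)/8 = 17.3750
Deviations: 4.6250, -8.3750, 4.6250, -4.3750, -5.3750, 13.6250, 2.6250, -7.3750
Σ_{t=1}^{6}(x_t−x̄)(x_{t+2}−x̄) = -141.0313
γ_2 = -141.0313 / 8 = -17.629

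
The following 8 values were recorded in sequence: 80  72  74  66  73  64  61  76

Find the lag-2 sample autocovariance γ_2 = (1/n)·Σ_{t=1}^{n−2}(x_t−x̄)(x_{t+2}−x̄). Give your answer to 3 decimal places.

Mean x̄ = (80 + 72 + 74 + 66 + 73 + 64 + 61 + 76)/8 = 70.7500
Deviations: 9.2500, 1.2500, 3.2500, -4.7500, 2.2500, -6.7500, -9.7500, 5.2500
Σ_{t=1}^{6}(x_t−x̄)(x_{t+2}−x̄) = 6.1250
γ_2 = 6.1250 / 8 = 0.766

0.766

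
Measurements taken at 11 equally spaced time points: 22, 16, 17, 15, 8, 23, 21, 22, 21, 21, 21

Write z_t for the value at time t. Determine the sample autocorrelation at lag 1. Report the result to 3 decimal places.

0.159

Mean z̄ = (22 + 16 + 17 + 15 + 8 + 23 + 21 + 22 + 21 + 21 + 21)/11 = 18.8182
Numerator Σ_{t=1}^{10}(z_t−z̄)(z_{t+1}−z̄) = 31.6942
Denominator Σ(z_t−z̄)² = 199.6364
r_1 = 31.6942 / 199.6364 = 0.159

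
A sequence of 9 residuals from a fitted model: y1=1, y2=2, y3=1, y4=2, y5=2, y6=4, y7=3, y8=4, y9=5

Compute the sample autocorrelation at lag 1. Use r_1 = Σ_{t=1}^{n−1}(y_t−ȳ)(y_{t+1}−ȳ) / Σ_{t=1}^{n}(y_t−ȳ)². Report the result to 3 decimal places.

0.431

Mean ȳ = (1 + 2 + 1 + 2 + 2 + 4 + 3 + 4 + 5)/9 = 2.6667
Numerator Σ_{t=1}^{8}(y_t−ȳ)(y_{t+1}−ȳ) = 6.8889
Denominator Σ(y_t−ȳ)² = 16.0000
r_1 = 6.8889 / 16.0000 = 0.431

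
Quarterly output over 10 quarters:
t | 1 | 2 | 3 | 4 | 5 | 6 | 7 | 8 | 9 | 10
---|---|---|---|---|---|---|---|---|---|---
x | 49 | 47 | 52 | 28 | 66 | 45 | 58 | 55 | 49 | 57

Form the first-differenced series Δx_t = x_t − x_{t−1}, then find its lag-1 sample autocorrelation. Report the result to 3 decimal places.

First differences Δx: -2, 5, -24, 38, -21, 13, -3, -6, 8
Mean of differences = 0.8889
Numerator Σ(Δx_t−Δx̄)(Δx_{t+1}−Δx̄) = -2184.5679
Denominator Σ(Δx_t−Δx̄)² = 2760.8889
r_1(Δx) = -2184.5679 / 2760.8889 = -0.791

-0.791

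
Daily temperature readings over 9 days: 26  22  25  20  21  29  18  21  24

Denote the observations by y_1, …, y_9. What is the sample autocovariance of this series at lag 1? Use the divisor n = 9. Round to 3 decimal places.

Mean ȳ = (26 + 22 + 25 + 20 + 21 + 29 + 18 + 21 + 24)/9 = 22.8889
Σ_{t=1}^{8}(y_t−ȳ)(y_{t+1}−ȳ) = -39.5679
γ_1 = -39.5679 / 9 = -4.396

-4.396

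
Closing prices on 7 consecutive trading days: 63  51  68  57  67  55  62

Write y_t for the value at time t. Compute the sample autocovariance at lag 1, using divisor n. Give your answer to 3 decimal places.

-26.904

Mean ȳ = (63 + 51 + 68 + 57 + 67 + 55 + 62)/7 = 60.4286
Σ_{t=1}^{6}(y_t−ȳ)(y_{t+1}−ȳ) = -188.3265
γ_1 = -188.3265 / 7 = -26.904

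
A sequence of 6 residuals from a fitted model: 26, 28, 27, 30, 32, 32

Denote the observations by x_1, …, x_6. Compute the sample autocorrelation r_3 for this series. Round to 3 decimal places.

-0.368

Mean x̄ = (26 + 28 + 27 + 30 + 32 + 32)/6 = 29.1667
Deviations from mean: -3.1667, -1.1667, -2.1667, 0.8333, 2.8333, 2.8333
Numerator Σ_{t=1}^{3}(x_t−x̄)(x_{t+3}−x̄) = -12.0833
Denominator Σ(x_t−x̄)² = 32.8333
r_3 = -12.0833 / 32.8333 = -0.368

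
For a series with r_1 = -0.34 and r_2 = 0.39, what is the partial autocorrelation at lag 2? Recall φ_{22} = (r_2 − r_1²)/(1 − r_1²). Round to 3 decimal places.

φ_{22} = (r_2 − r_1²) / (1 − r_1²)
r_1² = (-0.34)² = 0.1156
Numerator = 0.39 − 0.1156 = 0.2744; denominator = 1 − 0.1156 = 0.8844
φ_{22} = 0.2744 / 0.8844 = 0.310

0.310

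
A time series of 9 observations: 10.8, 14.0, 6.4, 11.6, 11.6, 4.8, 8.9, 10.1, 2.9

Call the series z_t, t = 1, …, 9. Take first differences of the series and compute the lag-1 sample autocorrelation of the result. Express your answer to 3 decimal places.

First differences Δz: 3.2, -7.6, 5.2, 0.0, -6.8, 4.1, 1.2, -7.2
Mean of differences = -0.9875
Numerator Σ(Δz_t−Δz̄)(Δz_{t+1}−Δz̄) = -100.2664
Denominator Σ(Δz_t−Δz̄)² = 203.5688
r_1(Δz) = -100.2664 / 203.5688 = -0.493

-0.493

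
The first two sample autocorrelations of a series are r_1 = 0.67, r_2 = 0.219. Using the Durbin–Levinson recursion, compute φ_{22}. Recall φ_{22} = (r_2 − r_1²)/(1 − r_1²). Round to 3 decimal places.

-0.417

φ_{22} = (r_2 − r_1²) / (1 − r_1²)
r_1² = (0.67)² = 0.4489
Numerator = 0.219 − 0.4489 = -0.2299; denominator = 1 − 0.4489 = 0.5511
φ_{22} = -0.2299 / 0.5511 = -0.417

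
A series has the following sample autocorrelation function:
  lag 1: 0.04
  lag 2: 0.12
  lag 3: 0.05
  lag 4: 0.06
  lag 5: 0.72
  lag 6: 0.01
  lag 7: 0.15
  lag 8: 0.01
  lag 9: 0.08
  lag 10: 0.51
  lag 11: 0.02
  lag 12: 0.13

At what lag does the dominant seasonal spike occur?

The largest autocorrelation is r_5 = 0.72, with a weaker echo at lag 10 (0.51); the remaining lags stay at or below 0.15.
The dominant spike at lag 5 indicates a seasonal period of 5.

5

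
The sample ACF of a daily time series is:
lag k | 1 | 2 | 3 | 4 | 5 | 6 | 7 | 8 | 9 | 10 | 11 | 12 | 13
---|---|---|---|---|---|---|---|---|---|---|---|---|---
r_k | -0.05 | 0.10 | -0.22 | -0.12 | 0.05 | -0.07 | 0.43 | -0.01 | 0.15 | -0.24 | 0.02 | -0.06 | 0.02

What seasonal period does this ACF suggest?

7

The largest autocorrelation is r_7 = 0.43; the remaining lags stay at or below 0.15.
The dominant spike at lag 7 indicates a seasonal period of 7.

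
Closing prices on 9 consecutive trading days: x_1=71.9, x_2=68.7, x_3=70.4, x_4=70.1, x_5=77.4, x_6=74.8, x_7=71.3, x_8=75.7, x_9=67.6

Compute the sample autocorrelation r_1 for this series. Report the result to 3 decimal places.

-0.083

Mean x̄ = (71.9 + 68.7 + 70.4 + 70.1 + 77.4 + 74.8 + 71.3 + 75.7 + 67.6)/9 = 71.9889
Numerator Σ_{t=1}^{8}(x_t−x̄)(x_{t+1}−x̄) = -7.2712
Denominator Σ(x_t−x̄)² = 87.6089
r_1 = -7.2712 / 87.6089 = -0.083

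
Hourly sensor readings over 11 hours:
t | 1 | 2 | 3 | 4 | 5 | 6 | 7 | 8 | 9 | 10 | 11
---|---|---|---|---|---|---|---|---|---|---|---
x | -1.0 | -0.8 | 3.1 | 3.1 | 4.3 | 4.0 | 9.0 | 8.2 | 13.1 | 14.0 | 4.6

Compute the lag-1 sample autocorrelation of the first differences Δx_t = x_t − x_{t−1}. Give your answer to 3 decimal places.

-0.142

First differences Δx: 0.2, 3.9, 0.0, 1.2, -0.3, 5.0, -0.8, 4.9, 0.9, -9.4
Mean of differences = 0.5600
Numerator Σ(Δx_t−Δx̄)(Δx_{t+1}−Δx̄) = -21.6516
Denominator Σ(Δx_t−Δx̄)² = 152.4640
r_1(Δx) = -21.6516 / 152.4640 = -0.142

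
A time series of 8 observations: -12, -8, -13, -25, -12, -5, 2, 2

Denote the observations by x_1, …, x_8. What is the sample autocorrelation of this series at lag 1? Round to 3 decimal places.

Mean x̄ = (-12 − 8 − 13 − 25 − 12 − 5 + 2 + 2)/8 = -8.8750
Deviations from mean: -3.1250, 0.8750, -4.1250, -16.1250, -3.1250, 3.8750, 10.8750, 10.8750
Σ(x_t−x̄)(x_{t+1}−x̄) = (-2.7344) + (-3.6094) + (66.5156) + (50.3906) + (-12.1094) + (42.1406) + (118.2656) = 258.8594
Denominator Σ(x_t−x̄)² = 548.8750
r_1 = 258.8594 / 548.8750 = 0.472

0.472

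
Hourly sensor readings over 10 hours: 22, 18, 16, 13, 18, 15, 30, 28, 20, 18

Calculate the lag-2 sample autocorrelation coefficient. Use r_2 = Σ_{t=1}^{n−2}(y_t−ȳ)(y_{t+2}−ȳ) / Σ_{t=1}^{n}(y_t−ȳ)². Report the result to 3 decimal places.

-0.100

Mean ȳ = (22 + 18 + 16 + 13 + 18 + 15 + 30 + 28 + 20 + 18)/10 = 19.8000
Numerator Σ_{t=1}^{8}(y_t−ȳ)(y_{t+2}−ȳ) = -27.0800
Denominator Σ(y_t−ȳ)² = 269.6000
r_2 = -27.0800 / 269.6000 = -0.100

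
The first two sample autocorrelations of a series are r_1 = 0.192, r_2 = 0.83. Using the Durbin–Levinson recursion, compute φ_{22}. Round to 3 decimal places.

φ_{22} = (r_2 − r_1²) / (1 − r_1²)
r_1² = (0.192)² = 0.036864
Numerator = 0.83 − 0.0369 = 0.7931; denominator = 1 − 0.0369 = 0.9631
φ_{22} = 0.7931 / 0.9631 = 0.823

0.823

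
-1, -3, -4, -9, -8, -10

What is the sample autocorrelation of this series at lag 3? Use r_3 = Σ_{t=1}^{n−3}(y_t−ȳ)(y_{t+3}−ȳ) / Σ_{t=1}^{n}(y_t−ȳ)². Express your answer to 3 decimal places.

Mean ȳ = (-1 − 3 − 4 − 9 − 8 − 10)/6 = -5.8333
Deviations from mean: 4.8333, 2.8333, 1.8333, -3.1667, -2.1667, -4.1667
Numerator Σ_{t=1}^{3}(y_t−ȳ)(y_{t+3}−ȳ) = -29.0833
Denominator Σ(y_t−ȳ)² = 66.8333
r_3 = -29.0833 / 66.8333 = -0.435

-0.435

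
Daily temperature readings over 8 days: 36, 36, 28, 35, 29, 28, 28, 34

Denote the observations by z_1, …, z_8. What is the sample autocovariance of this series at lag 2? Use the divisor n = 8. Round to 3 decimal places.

-0.266

Mean z̄ = (36 + 36 + 28 + 35 + 29 + 28 + 28 + 34)/8 = 31.7500
Deviations: 4.2500, 4.2500, -3.7500, 3.2500, -2.7500, -3.7500, -3.7500, 2.2500
Σ_{t=1}^{6}(z_t−z̄)(z_{t+2}−z̄) = -2.1250
γ_2 = -2.1250 / 8 = -0.266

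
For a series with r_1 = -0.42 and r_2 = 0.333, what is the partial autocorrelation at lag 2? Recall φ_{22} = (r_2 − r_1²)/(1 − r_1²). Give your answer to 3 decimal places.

φ_{22} = (r_2 − r_1²) / (1 − r_1²)
r_1² = (-0.42)² = 0.1764
Numerator = 0.333 − 0.1764 = 0.1566; denominator = 1 − 0.1764 = 0.8236
φ_{22} = 0.1566 / 0.8236 = 0.190

0.190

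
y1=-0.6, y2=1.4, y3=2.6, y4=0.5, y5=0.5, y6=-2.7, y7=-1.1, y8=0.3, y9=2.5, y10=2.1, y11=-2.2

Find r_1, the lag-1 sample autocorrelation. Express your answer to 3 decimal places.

0.156

Mean ȳ = (-0.6 + 1.4 + 2.6 + 0.5 + 0.5 − 2.7 − 1.1 + 0.3 + 2.5 + 2.1 − 2.2)/11 = 0.3000
Numerator Σ_{t=1}^{10}(y_t−ȳ)(y_{t+1}−ȳ) = 5.1000
Denominator Σ(y_t−ȳ)² = 32.6800
r_1 = 5.1000 / 32.6800 = 0.156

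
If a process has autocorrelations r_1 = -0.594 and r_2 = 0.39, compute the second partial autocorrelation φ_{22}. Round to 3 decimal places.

0.057

φ_{22} = (r_2 − r_1²) / (1 − r_1²)
r_1² = (-0.594)² = 0.352836
Numerator = 0.39 − 0.3528 = 0.0372; denominator = 1 − 0.3528 = 0.6472
φ_{22} = 0.0372 / 0.6472 = 0.057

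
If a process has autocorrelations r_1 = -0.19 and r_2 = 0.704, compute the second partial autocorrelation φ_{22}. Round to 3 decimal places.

φ_{22} = (r_2 − r_1²) / (1 − r_1²)
r_1² = (-0.19)² = 0.0361
Numerator = 0.704 − 0.0361 = 0.6679; denominator = 1 − 0.0361 = 0.9639
φ_{22} = 0.6679 / 0.9639 = 0.693

0.693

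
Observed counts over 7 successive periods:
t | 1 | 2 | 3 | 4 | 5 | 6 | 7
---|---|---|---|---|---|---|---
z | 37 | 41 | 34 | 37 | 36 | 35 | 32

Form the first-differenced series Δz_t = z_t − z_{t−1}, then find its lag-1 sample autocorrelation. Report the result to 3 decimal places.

First differences Δz: 4, -7, 3, -1, -1, -3
Mean of differences = -0.8333
Numerator Σ(Δz_t−Δz̄)(Δz_{t+1}−Δz̄) = -53.6944
Denominator Σ(Δz_t−Δz̄)² = 80.8333
r_1(Δz) = -53.6944 / 80.8333 = -0.664

-0.664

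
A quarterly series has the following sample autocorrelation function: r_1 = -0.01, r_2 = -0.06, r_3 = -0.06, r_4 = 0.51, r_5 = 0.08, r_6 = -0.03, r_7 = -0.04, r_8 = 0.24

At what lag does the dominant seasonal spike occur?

The largest autocorrelation is r_4 = 0.51, with a weaker echo at lag 8 (0.24); the remaining lags stay at or below 0.08.
The dominant spike at lag 4 indicates a seasonal period of 4.

4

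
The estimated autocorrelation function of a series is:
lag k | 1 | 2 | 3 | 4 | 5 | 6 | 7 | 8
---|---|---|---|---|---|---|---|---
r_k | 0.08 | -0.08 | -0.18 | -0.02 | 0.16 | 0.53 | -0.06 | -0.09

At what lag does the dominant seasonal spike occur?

The largest autocorrelation is r_6 = 0.53; the remaining lags stay at or below 0.16.
The dominant spike at lag 6 indicates a seasonal period of 6.

6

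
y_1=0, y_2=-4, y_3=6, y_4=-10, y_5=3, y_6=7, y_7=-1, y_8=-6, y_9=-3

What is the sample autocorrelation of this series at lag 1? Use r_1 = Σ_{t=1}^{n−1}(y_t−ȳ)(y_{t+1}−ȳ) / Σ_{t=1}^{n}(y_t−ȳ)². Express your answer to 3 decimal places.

-0.326

Mean ȳ = (0 − 4 + 6 − 10 + 3 + 7 − 1 − 6 − 3)/9 = -0.8889
Numerator Σ_{t=1}^{8}(y_t−ȳ)(y_{t+1}−ȳ) = -81.2346
Denominator Σ(y_t−ȳ)² = 248.8889
r_1 = -81.2346 / 248.8889 = -0.326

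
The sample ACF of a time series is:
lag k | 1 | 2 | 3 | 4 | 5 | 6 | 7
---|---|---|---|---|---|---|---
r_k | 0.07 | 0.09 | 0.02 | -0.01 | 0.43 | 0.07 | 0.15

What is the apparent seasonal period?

5

The largest autocorrelation is r_5 = 0.43; the remaining lags stay at or below 0.15.
The dominant spike at lag 5 indicates a seasonal period of 5.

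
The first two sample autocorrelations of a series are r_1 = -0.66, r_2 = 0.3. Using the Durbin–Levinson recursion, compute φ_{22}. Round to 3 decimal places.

φ_{22} = (r_2 − r_1²) / (1 − r_1²)
r_1² = (-0.66)² = 0.4356
Numerator = 0.3 − 0.4356 = -0.1356; denominator = 1 − 0.4356 = 0.5644
φ_{22} = -0.1356 / 0.5644 = -0.240

-0.240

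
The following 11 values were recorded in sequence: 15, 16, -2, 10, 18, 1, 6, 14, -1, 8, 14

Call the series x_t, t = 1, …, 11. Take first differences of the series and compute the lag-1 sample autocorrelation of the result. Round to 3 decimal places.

-0.416

First differences Δx: 1, -18, 12, 8, -17, 5, 8, -15, 9, 6
Mean of differences = -0.1000
Numerator Σ(Δx_t−Δx̄)(Δx_{t+1}−Δx̄) = -520.8100
Denominator Σ(Δx_t−Δx̄)² = 1252.9000
r_1(Δx) = -520.8100 / 1252.9000 = -0.416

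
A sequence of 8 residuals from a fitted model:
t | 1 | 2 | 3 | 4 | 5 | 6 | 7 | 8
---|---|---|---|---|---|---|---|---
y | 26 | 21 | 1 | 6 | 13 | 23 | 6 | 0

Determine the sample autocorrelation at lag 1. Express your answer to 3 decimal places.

0.141

Mean ȳ = (26 + 21 + 1 + 6 + 13 + 23 + 6 + 0)/8 = 12.0000
Numerator Σ_{t=1}^{7}(y_t−ȳ)(y_{t+1}−ȳ) = 104.0000
Denominator Σ(y_t−ȳ)² = 736.0000
r_1 = 104.0000 / 736.0000 = 0.141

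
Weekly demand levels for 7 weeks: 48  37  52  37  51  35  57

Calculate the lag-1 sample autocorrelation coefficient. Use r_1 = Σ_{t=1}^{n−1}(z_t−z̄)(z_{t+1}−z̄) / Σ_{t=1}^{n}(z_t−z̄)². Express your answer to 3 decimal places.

Mean z̄ = (48 + 37 + 52 + 37 + 51 + 35 + 57)/7 = 45.2857
Deviations from mean: 2.7143, -8.2857, 6.7143, -8.2857, 5.7143, -10.2857, 11.7143
Numerator Σ_{t=1}^{6}(z_t−z̄)(z_{t+1}−z̄) = -360.3673
Denominator Σ(z_t−z̄)² = 465.4286
r_1 = -360.3673 / 465.4286 = -0.774

-0.774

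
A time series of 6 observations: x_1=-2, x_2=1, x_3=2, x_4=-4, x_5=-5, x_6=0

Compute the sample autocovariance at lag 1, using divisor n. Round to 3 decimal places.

0.370

Mean x̄ = (-2 + 1 + 2 − 4 − 5 + 0)/6 = -1.3333
Deviations: -0.6667, 2.3333, 3.3333, -2.6667, -3.6667, 1.3333
Σ_{t=1}^{5}(x_t−x̄)(x_{t+1}−x̄) = 2.2222
γ_1 = 2.2222 / 6 = 0.370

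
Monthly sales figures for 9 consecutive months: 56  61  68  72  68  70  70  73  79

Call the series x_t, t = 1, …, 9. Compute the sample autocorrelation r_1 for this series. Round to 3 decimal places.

0.415

Mean x̄ = (56 + 61 + 68 + 72 + 68 + 70 + 70 + 73 + 79)/9 = 68.5556
Numerator Σ_{t=1}^{8}(x_t−x̄)(x_{t+1}−x̄) = 149.3580
Denominator Σ(x_t−x̄)² = 360.2222
r_1 = 149.3580 / 360.2222 = 0.415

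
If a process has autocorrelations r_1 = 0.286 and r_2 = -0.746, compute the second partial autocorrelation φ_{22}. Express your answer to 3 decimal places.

φ_{22} = (r_2 − r_1²) / (1 − r_1²)
r_1² = (0.286)² = 0.081796
Numerator = -0.746 − 0.0818 = -0.8278; denominator = 1 − 0.0818 = 0.9182
φ_{22} = -0.8278 / 0.9182 = -0.902

-0.902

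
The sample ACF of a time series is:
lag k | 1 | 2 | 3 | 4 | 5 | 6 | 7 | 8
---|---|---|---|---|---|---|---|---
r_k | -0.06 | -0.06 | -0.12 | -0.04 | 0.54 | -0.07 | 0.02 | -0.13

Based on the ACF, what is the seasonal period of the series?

The largest autocorrelation is r_5 = 0.54; the remaining lags stay at or below 0.02.
The dominant spike at lag 5 indicates a seasonal period of 5.

5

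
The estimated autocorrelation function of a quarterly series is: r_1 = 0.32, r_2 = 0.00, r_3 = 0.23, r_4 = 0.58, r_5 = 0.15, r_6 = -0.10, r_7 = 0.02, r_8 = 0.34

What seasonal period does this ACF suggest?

4

The largest autocorrelation is r_4 = 0.58, with a weaker echo at lag 8 (0.34); the remaining lags stay at or below 0.32. The elevated value at lag 1 (0.32), dropping to 0.00 at lag 2, reflects decaying short-term dependence rather than seasonality.
The dominant spike at lag 4 indicates a seasonal period of 4.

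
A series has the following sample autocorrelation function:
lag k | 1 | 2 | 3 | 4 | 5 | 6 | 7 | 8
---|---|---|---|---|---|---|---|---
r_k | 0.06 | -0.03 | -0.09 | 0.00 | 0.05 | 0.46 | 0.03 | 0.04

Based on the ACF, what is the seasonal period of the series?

6

The largest autocorrelation is r_6 = 0.46; the remaining lags stay at or below 0.06.
The dominant spike at lag 6 indicates a seasonal period of 6.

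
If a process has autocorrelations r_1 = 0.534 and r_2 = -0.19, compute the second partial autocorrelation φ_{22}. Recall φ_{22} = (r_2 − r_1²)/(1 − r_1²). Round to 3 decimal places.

-0.665

φ_{22} = (r_2 − r_1²) / (1 − r_1²)
r_1² = (0.534)² = 0.285156
Numerator = -0.19 − 0.2852 = -0.4752; denominator = 1 − 0.2852 = 0.7148
φ_{22} = -0.4752 / 0.7148 = -0.665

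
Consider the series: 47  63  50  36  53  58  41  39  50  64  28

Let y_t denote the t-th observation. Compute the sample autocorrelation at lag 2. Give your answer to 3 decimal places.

-0.477

Mean ȳ = (47 + 63 + 50 + 36 + 53 + 58 + 41 + 39 + 50 + 64 + 28)/11 = 48.0909
Numerator Σ_{t=1}^{9}(y_t−ȳ)(y_{t+2}−ȳ) = -614.1983
Denominator Σ(y_t−ȳ)² = 1288.9091
r_2 = -614.1983 / 1288.9091 = -0.477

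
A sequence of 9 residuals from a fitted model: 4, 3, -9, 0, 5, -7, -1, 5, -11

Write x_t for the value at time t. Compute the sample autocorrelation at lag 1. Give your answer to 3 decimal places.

-0.349

Mean x̄ = (4 + 3 − 9 + 0 + 5 − 7 − 1 + 5 − 11)/9 = -1.2222
Numerator Σ_{t=1}^{8}(x_t−x̄)(x_{t+1}−x̄) = -109.3827
Denominator Σ(x_t−x̄)² = 313.5556
r_1 = -109.3827 / 313.5556 = -0.349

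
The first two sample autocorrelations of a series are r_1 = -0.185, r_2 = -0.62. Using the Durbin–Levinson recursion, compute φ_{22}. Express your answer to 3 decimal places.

φ_{22} = (r_2 − r_1²) / (1 − r_1²)
r_1² = (-0.185)² = 0.034225
Numerator = -0.62 − 0.0342 = -0.6542; denominator = 1 − 0.0342 = 0.9658
φ_{22} = -0.6542 / 0.9658 = -0.677

-0.677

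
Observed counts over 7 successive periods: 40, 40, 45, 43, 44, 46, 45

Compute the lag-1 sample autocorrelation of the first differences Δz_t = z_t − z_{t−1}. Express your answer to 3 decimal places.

-0.574

First differences Δz: 0, 5, -2, 1, 2, -1
Mean of differences = 0.8333
Numerator Σ(Δz_t−Δz̄)(Δz_{t+1}−Δz̄) = -17.6944
Denominator Σ(Δz_t−Δz̄)² = 30.8333
r_1(Δz) = -17.6944 / 30.8333 = -0.574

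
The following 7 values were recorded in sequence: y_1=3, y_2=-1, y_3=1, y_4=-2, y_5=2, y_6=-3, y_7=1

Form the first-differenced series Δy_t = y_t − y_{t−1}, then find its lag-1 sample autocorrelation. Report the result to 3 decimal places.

-0.783

First differences Δy: -4, 2, -3, 4, -5, 4
Mean of differences = -0.3333
Numerator Σ(Δy_t−Δȳ)(Δy_{t+1}−Δȳ) = -66.7778
Denominator Σ(Δy_t−Δȳ)² = 85.3333
r_1(Δy) = -66.7778 / 85.3333 = -0.783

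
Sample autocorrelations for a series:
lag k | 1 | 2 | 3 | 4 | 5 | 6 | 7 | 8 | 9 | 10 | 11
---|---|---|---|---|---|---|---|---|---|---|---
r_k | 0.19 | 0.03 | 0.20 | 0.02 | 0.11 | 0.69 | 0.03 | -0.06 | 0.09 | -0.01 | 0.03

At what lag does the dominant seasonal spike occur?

6

The largest autocorrelation is r_6 = 0.69; the remaining lags stay at or below 0.20.
The dominant spike at lag 6 indicates a seasonal period of 6.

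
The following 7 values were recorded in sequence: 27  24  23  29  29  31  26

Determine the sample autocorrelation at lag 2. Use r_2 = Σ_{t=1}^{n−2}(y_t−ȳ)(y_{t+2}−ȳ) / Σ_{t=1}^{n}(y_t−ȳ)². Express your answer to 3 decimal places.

Mean ȳ = (27 + 24 + 23 + 29 + 29 + 31 + 26)/7 = 27.0000
Deviations from mean: 0.0000, -3.0000, -4.0000, 2.0000, 2.0000, 4.0000, -1.0000
Numerator Σ_{t=1}^{5}(y_t−ȳ)(y_{t+2}−ȳ) = -8.0000
Denominator Σ(y_t−ȳ)² = 50.0000
r_2 = -8.0000 / 50.0000 = -0.160

-0.160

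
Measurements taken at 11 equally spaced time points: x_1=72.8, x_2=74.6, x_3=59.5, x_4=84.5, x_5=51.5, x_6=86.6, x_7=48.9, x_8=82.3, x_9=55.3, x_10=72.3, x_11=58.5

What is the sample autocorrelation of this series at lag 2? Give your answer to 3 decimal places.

0.814

Mean x̄ = (72.8 + 74.6 + 59.5 + 84.5 + 51.5 + 86.6 + 48.9 + 82.3 + 55.3 + 72.3 + 58.5)/11 = 67.8909
Numerator Σ_{t=1}^{9}(x_t−x̄)(x_{t+2}−x̄) = 1520.2589
Denominator Σ(x_t−x̄)² = 1868.5091
r_2 = 1520.2589 / 1868.5091 = 0.814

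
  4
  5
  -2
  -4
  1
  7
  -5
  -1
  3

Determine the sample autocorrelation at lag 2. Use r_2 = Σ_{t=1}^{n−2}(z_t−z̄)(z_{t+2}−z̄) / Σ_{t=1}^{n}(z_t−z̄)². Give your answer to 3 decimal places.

Mean z̄ = (4 + 5 − 2 − 4 + 1 + 7 − 5 − 1 + 3)/9 = 0.8889
Numerator Σ_{t=1}^{7}(z_t−z̄)(z_{t+2}−z̄) = -83.9136
Denominator Σ(z_t−z̄)² = 138.8889
r_2 = -83.9136 / 138.8889 = -0.604

-0.604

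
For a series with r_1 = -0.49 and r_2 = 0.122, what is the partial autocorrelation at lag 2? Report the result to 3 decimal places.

-0.155

φ_{22} = (r_2 − r_1²) / (1 − r_1²)
r_1² = (-0.49)² = 0.2401
Numerator = 0.122 − 0.2401 = -0.1181; denominator = 1 − 0.2401 = 0.7599
φ_{22} = -0.1181 / 0.7599 = -0.155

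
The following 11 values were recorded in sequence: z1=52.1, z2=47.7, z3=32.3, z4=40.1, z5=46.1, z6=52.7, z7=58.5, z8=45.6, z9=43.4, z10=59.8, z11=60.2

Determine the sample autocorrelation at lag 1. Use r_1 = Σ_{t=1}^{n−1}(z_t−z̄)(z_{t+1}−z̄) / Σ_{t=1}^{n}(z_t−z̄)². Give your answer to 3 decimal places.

Mean z̄ = (52.1 + 47.7 + 32.3 + 40.1 + 46.1 + 52.7 + 58.5 + 45.6 + 43.4 + 59.8 + 60.2)/11 = 48.9545
Numerator Σ_{t=1}^{10}(z_t−z̄)(z_{t+1}−z̄) = 263.0852
Denominator Σ(z_t−z̄)² = 766.7273
r_1 = 263.0852 / 766.7273 = 0.343

0.343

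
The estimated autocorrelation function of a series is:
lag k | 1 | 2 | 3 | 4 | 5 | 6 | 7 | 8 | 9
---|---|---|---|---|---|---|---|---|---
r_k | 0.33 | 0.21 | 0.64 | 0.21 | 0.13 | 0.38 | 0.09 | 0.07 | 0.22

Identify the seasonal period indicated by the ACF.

3

The largest autocorrelation is r_3 = 0.64, with a weaker echo at lag 6 (0.38); the remaining lags stay at or below 0.33. The elevated value at lag 1 (0.33), dropping to 0.21 at lag 2, reflects decaying short-term dependence rather than seasonality.
The dominant spike at lag 3 indicates a seasonal period of 3.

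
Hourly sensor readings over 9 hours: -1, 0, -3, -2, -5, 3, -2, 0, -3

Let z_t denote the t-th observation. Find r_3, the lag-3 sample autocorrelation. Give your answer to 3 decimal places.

-0.569

Mean z̄ = (-1 + 0 − 3 − 2 − 5 + 3 − 2 + 0 − 3)/9 = -1.4444
Σ(z_t−z̄)(z_{t+3}−z̄) = (-0.2469) + (-5.1358) + (-6.9136) + (0.3086) + (-5.1358) + (-6.9136) = -24.0370
Denominator Σ(z_t−z̄)² = 42.2222
r_3 = -24.0370 / 42.2222 = -0.569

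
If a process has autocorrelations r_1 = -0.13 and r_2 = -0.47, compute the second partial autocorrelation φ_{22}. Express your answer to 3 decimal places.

-0.495

φ_{22} = (r_2 − r_1²) / (1 − r_1²)
r_1² = (-0.13)² = 0.0169
Numerator = -0.47 − 0.0169 = -0.4869; denominator = 1 − 0.0169 = 0.9831
φ_{22} = -0.4869 / 0.9831 = -0.495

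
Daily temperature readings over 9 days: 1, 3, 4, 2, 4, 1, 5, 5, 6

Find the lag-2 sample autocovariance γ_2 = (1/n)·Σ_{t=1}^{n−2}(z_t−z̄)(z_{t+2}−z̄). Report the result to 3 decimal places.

Mean z̄ = (1 + 3 + 4 + 2 + 4 + 1 + 5 + 5 + 6)/9 = 3.4444
Σ_{t=1}^{7}(z_t−z̄)(z_{t+2}−z̄) = 4.1605
γ_2 = 4.1605 / 9 = 0.462

0.462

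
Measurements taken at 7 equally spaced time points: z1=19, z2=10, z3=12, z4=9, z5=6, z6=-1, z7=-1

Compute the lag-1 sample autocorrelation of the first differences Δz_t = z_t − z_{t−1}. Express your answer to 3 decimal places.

-0.490

First differences Δz: -9, 2, -3, -3, -7, 0
Mean of differences = -3.3333
Numerator Σ(Δz_t−Δz̄)(Δz_{t+1}−Δz̄) = -41.7778
Denominator Σ(Δz_t−Δz̄)² = 85.3333
r_1(Δz) = -41.7778 / 85.3333 = -0.490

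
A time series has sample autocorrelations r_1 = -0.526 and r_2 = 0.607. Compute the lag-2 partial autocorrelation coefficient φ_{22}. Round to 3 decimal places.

φ_{22} = (r_2 − r_1²) / (1 − r_1²)
r_1² = (-0.526)² = 0.276676
Numerator = 0.607 − 0.2767 = 0.3303; denominator = 1 − 0.2767 = 0.7233
φ_{22} = 0.3303 / 0.7233 = 0.457

0.457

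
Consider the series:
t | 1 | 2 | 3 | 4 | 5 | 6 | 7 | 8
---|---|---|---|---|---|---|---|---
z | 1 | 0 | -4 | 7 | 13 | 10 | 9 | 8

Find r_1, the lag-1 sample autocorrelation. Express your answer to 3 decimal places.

0.556

Mean z̄ = (1 + 0 − 4 + 7 + 13 + 10 + 9 + 8)/8 = 5.5000
Σ(z_t−z̄)(z_{t+1}−z̄) = (24.7500) + (52.2500) + (-14.2500) + (11.2500) + (33.7500) + (15.7500) + (8.7500) = 132.2500
Denominator Σ(z_t−z̄)² = 238.0000
r_1 = 132.2500 / 238.0000 = 0.556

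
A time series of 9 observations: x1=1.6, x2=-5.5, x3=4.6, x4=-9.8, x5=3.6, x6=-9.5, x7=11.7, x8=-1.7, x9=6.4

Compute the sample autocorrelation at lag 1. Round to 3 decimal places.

-0.668

Mean x̄ = (1.6 − 5.5 + 4.6 − 9.8 + 3.6 − 9.5 + 11.7 − 1.7 + 6.4)/9 = 0.1556
Numerator Σ_{t=1}^{8}(x_t−x̄)(x_{t+1}−x̄) = -289.5775
Denominator Σ(x_t−x̄)² = 433.7422
r_1 = -289.5775 / 433.7422 = -0.668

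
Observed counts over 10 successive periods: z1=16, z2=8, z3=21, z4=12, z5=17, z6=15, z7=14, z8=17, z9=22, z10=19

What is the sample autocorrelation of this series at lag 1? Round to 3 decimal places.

Mean z̄ = (16 + 8 + 21 + 12 + 17 + 15 + 14 + 17 + 22 + 19)/10 = 16.1000
Numerator Σ_{t=1}^{9}(z_t−z̄)(z_{t+1}−z̄) = -40.8100
Denominator Σ(z_t−z̄)² = 156.9000
r_1 = -40.8100 / 156.9000 = -0.260

-0.260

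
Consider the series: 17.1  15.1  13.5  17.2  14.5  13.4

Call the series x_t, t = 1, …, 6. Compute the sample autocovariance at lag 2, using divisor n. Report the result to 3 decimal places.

Mean x̄ = (17.1 + 15.1 + 13.5 + 17.2 + 14.5 + 13.4)/6 = 15.1333
Σ_{t=1}^{4}(x_t−x̄)(x_{t+2}−x̄) = -5.8289
γ_2 = -5.8289 / 6 = -0.971

-0.971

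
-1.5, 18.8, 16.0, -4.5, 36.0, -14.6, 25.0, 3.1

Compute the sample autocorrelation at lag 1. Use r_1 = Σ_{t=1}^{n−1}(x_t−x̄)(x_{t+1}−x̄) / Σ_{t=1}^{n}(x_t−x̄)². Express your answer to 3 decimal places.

-0.807

Mean x̄ = (-1.5 + 18.8 + 16.0 − 4.5 + 36.0 − 14.6 + 25.0 + 3.1)/8 = 9.7875
Deviations from mean: -11.2875, 9.0125, 6.2125, -14.2875, 26.2125, -24.3875, 15.2125, -6.6875
Numerator Σ_{t=1}^{7}(x_t−x̄)(x_{t+1}−x̄) = -1620.9964
Denominator Σ(x_t−x̄)² = 2009.3488
r_1 = -1620.9964 / 2009.3488 = -0.807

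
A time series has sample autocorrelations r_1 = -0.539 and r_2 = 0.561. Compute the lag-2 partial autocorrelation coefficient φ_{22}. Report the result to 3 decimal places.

φ_{22} = (r_2 − r_1²) / (1 − r_1²)
r_1² = (-0.539)² = 0.290521
Numerator = 0.561 − 0.2905 = 0.2705; denominator = 1 − 0.2905 = 0.7095
φ_{22} = 0.2705 / 0.7095 = 0.381

0.381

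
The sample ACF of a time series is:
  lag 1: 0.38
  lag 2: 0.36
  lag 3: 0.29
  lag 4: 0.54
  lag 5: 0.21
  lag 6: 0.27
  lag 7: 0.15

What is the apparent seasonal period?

The largest autocorrelation is r_4 = 0.54; the remaining lags stay at or below 0.38. The elevated value at lag 1 (0.38), dropping to 0.36 at lag 2, reflects decaying short-term dependence rather than seasonality.
The dominant spike at lag 4 indicates a seasonal period of 4.

4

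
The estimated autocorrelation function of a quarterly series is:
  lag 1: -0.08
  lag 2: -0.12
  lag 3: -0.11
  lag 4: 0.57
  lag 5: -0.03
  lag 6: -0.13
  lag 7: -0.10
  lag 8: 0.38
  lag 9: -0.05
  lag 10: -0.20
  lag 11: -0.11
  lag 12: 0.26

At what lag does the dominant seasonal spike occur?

The largest autocorrelation is r_4 = 0.57, with weaker echoes at lags 8 (0.38) and 12 (0.26); the remaining lags stay at or below -0.03.
The dominant spike at lag 4 indicates a seasonal period of 4.

4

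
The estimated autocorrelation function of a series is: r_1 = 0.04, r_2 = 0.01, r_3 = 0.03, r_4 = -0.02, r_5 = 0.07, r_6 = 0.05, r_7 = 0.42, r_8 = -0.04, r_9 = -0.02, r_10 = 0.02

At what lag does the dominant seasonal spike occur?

7

The largest autocorrelation is r_7 = 0.42; the remaining lags stay at or below 0.07.
The dominant spike at lag 7 indicates a seasonal period of 7.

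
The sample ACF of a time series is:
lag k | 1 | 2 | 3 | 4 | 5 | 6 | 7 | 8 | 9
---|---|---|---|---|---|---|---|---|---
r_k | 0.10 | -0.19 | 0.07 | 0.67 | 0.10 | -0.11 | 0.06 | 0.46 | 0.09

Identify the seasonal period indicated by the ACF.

The largest autocorrelation is r_4 = 0.67, with a weaker echo at lag 8 (0.46); the remaining lags stay at or below 0.10.
The dominant spike at lag 4 indicates a seasonal period of 4.

4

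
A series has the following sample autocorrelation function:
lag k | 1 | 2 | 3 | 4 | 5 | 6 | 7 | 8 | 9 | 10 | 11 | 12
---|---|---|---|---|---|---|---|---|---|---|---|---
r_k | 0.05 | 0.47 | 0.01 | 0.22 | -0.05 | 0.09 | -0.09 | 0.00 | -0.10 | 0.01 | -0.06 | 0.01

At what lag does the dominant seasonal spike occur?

The largest autocorrelation is r_2 = 0.47, with a weaker echo at lag 4 (0.22); the remaining lags stay at or below 0.09.
The dominant spike at lag 2 indicates a seasonal period of 2.

2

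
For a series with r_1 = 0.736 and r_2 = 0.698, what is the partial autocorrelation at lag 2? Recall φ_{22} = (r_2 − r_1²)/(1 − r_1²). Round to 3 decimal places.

φ_{22} = (r_2 − r_1²) / (1 − r_1²)
r_1² = (0.736)² = 0.541696
Numerator = 0.698 − 0.5417 = 0.1563; denominator = 1 − 0.5417 = 0.4583
φ_{22} = 0.1563 / 0.4583 = 0.341

0.341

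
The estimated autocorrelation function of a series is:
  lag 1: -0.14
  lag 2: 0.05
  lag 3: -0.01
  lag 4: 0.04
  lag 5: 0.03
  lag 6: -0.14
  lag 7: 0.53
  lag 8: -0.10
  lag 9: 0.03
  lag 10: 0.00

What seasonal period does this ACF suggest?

7

The largest autocorrelation is r_7 = 0.53; the remaining lags stay at or below 0.05.
The dominant spike at lag 7 indicates a seasonal period of 7.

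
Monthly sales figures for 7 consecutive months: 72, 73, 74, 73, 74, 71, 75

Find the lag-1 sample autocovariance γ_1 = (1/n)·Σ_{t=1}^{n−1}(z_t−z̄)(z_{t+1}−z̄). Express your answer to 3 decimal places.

Mean z̄ = (72 + 73 + 74 + 73 + 74 + 71 + 75)/7 = 73.1429
Deviations: -1.1429, -0.1429, 0.8571, -0.1429, 0.8571, -2.1429, 1.8571
Σ_{t=1}^{6}(z_t−z̄)(z_{t+1}−z̄) = -6.0204
γ_1 = -6.0204 / 7 = -0.860

-0.860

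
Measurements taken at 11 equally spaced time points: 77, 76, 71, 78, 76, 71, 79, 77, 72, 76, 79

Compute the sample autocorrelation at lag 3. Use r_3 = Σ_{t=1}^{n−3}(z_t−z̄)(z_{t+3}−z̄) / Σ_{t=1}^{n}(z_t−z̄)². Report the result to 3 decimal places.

0.632

Mean z̄ = (77 + 76 + 71 + 78 + 76 + 71 + 79 + 77 + 72 + 76 + 79)/11 = 75.6364
Numerator Σ_{t=1}^{8}(z_t−z̄)(z_{t+3}−z̄) = 55.9669
Denominator Σ(z_t−z̄)² = 88.5455
r_3 = 55.9669 / 88.5455 = 0.632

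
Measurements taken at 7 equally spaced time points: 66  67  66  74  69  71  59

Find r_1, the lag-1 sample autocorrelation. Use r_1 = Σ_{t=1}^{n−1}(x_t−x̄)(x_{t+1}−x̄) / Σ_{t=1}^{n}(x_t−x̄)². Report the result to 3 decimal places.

Mean x̄ = (66 + 67 + 66 + 74 + 69 + 71 + 59)/7 = 67.4286
Σ(x_t−x̄)(x_{t+1}−x̄) = (0.6122) + (0.6122) + (-9.3878) + (10.3265) + (5.6122) + (-30.1020) = -22.3265
Denominator Σ(x_t−x̄)² = 133.7143
r_1 = -22.3265 / 133.7143 = -0.167

-0.167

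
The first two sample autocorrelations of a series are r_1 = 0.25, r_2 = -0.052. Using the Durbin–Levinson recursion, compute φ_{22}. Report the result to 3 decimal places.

φ_{22} = (r_2 − r_1²) / (1 − r_1²)
r_1² = (0.25)² = 0.0625
Numerator = -0.052 − 0.0625 = -0.1145; denominator = 1 − 0.0625 = 0.9375
φ_{22} = -0.1145 / 0.9375 = -0.122

-0.122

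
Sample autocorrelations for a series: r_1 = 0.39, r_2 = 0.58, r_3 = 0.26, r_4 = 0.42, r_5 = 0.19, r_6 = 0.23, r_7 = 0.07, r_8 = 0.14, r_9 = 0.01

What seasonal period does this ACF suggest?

The largest autocorrelation is r_2 = 0.58, with a weaker echo at lag 4 (0.42); the remaining lags stay at or below 0.39.
The dominant spike at lag 2 indicates a seasonal period of 2.

2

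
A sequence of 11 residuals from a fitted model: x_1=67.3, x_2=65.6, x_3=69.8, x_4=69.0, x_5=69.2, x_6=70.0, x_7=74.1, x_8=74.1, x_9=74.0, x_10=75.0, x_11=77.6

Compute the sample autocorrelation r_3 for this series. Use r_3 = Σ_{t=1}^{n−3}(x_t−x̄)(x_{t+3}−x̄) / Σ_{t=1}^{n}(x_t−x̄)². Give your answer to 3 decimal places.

Mean x̄ = (67.3 + 65.6 + 69.8 + 69.0 + 69.2 + 70.0 + 74.1 + 74.1 + 74.0 + 75.0 + 77.6)/11 = 71.4273
Numerator Σ_{t=1}^{8}(x_t−x̄)(x_{t+3}−x̄) = 35.2541
Denominator Σ(x_t−x̄)² = 138.3018
r_3 = 35.2541 / 138.3018 = 0.255

0.255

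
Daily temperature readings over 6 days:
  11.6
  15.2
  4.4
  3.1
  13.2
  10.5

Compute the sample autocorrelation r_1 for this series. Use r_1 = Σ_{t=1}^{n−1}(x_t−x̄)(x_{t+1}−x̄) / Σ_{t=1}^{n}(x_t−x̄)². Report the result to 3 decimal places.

-0.035

Mean x̄ = (11.6 + 15.2 + 4.4 + 3.1 + 13.2 + 10.5)/6 = 9.6667
Deviations from mean: 1.9333, 5.5333, -5.2667, -6.5667, 3.5333, 0.8333
Numerator Σ_{t=1}^{5}(x_t−x̄)(x_{t+1}−x̄) = -4.1178
Denominator Σ(x_t−x̄)² = 118.3933
r_1 = -4.1178 / 118.3933 = -0.035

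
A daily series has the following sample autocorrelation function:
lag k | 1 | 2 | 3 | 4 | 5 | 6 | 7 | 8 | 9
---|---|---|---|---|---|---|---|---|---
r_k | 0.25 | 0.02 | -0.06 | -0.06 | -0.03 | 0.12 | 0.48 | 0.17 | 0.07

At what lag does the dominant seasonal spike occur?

7

The largest autocorrelation is r_7 = 0.48; the remaining lags stay at or below 0.25. The elevated value at lag 1 (0.25), dropping to 0.02 at lag 2, reflects decaying short-term dependence rather than seasonality.
The dominant spike at lag 7 indicates a seasonal period of 7.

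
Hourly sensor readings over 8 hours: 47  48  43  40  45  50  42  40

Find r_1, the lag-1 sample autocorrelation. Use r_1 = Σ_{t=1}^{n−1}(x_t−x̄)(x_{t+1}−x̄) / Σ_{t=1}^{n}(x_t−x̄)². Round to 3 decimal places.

0.085

Mean x̄ = (47 + 48 + 43 + 40 + 45 + 50 + 42 + 40)/8 = 44.3750
Deviations from mean: 2.6250, 3.6250, -1.3750, -4.3750, 0.6250, 5.6250, -2.3750, -4.3750
Σ(x_t−x̄)(x_{t+1}−x̄) = (9.5156) + (-4.9844) + (6.0156) + (-2.7344) + (3.5156) + (-13.3594) + (10.3906) = 8.3594
Denominator Σ(x_t−x̄)² = 97.8750
r_1 = 8.3594 / 97.8750 = 0.085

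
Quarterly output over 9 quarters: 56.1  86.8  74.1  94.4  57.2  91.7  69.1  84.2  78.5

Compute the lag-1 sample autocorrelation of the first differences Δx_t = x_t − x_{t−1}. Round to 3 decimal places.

-0.811

First differences Δx: 30.7, -12.7, 20.3, -37.2, 34.5, -22.6, 15.1, -5.7
Mean of differences = 2.8000
Numerator Σ(Δx_t−Δx̄)(Δx_{t+1}−Δx̄) = -3893.8500
Denominator Σ(Δx_t−Δx̄)² = 4798.5000
r_1(Δx) = -3893.8500 / 4798.5000 = -0.811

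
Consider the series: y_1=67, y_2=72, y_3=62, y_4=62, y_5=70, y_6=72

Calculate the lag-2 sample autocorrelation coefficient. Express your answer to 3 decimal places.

Mean ȳ = (67 + 72 + 62 + 62 + 70 + 72)/6 = 67.5000
Deviations from mean: -0.5000, 4.5000, -5.5000, -5.5000, 2.5000, 4.5000
Σ(y_t−ȳ)(y_{t+2}−ȳ) = (2.7500) + (-24.7500) + (-13.7500) + (-24.7500) = -60.5000
Denominator Σ(y_t−ȳ)² = 107.5000
r_2 = -60.5000 / 107.5000 = -0.563

-0.563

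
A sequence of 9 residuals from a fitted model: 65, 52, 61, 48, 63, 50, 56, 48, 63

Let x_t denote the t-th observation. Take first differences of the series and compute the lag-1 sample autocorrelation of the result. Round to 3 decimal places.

First differences Δx: -13, 9, -13, 15, -13, 6, -8, 15
Mean of differences = -0.2500
Numerator Σ(Δx_t−Δx̄)(Δx_{t+1}−Δx̄) = -871.0625
Denominator Σ(Δx_t−Δx̄)² = 1137.5000
r_1(Δx) = -871.0625 / 1137.5000 = -0.766

-0.766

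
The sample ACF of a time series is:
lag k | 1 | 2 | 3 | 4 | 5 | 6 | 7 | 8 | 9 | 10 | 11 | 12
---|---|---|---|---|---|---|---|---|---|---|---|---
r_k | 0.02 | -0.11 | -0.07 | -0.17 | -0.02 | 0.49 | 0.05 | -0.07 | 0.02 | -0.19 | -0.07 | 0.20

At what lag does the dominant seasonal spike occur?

The largest autocorrelation is r_6 = 0.49, with a weaker echo at lag 12 (0.20); the remaining lags stay at or below 0.05.
The dominant spike at lag 6 indicates a seasonal period of 6.

6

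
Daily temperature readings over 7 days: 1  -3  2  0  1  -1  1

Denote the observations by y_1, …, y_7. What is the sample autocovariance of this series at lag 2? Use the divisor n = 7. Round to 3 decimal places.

Mean ȳ = (1 − 3 + 2 + 0 + 1 − 1 + 1)/7 = 0.1429
Deviations: 0.8571, -3.1429, 1.8571, -0.1429, 0.8571, -1.1429, 0.8571
Σ_{t=1}^{5}(y_t−ȳ)(y_{t+2}−ȳ) = 4.5306
γ_2 = 4.5306 / 7 = 0.647

0.647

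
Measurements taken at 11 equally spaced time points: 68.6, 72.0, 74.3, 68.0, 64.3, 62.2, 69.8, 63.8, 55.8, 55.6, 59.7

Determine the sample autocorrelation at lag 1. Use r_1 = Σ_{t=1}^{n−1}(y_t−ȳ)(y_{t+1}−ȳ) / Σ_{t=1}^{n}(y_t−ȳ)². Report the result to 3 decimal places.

Mean ȳ = (68.6 + 72.0 + 74.3 + 68.0 + 64.3 + 62.2 + 69.8 + 63.8 + 55.8 + 55.6 + 59.7)/11 = 64.9182
Numerator Σ_{t=1}^{10}(y_t−ȳ)(y_{t+1}−ȳ) = 246.2588
Denominator Σ(y_t−ȳ)² = 391.2764
r_1 = 246.2588 / 391.2764 = 0.629

0.629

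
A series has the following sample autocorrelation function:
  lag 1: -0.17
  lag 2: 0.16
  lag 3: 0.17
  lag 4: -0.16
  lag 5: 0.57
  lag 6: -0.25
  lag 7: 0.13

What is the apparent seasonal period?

The largest autocorrelation is r_5 = 0.57; the remaining lags stay at or below 0.17.
The dominant spike at lag 5 indicates a seasonal period of 5.

5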